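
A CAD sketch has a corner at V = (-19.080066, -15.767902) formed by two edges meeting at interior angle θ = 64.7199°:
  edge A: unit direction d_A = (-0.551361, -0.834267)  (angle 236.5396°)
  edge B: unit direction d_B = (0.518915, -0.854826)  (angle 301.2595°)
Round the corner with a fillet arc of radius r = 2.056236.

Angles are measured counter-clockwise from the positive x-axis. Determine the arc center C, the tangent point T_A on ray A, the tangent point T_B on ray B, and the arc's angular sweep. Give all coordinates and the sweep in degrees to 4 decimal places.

center=(-19.1538,-19.6089) T_A=(-20.8693,-18.4752) T_B=(-17.3961,-18.5419) sweep=115.2801

bisector direction at 268.8995° = (-0.019205,-0.999816)
center distance |VC| = r/sin(θ/2) = 2.056236/sin(32.3599°) = 3.841734
C = V + |VC|·bis = (-19.1538,-19.6089)
T_A = V + ((C−V)·d_A)·d_A = V + 3.2451·d_A = (-20.8693,-18.4752)
T_B = V + ((C−V)·d_B)·d_B = V + 3.2451·d_B = (-17.3961,-18.5419)
sweep = 180° − θ = 115.2801°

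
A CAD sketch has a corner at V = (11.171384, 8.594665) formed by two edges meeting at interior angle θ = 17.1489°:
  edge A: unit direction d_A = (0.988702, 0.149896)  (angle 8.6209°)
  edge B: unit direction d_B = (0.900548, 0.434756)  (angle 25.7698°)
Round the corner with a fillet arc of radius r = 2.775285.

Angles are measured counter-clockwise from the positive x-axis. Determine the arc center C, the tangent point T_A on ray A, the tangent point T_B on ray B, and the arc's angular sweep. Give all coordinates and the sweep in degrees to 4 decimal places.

center=(28.9536,14.0976) T_A=(29.3697,11.3537) T_B=(27.7471,16.5969) sweep=162.8511

bisector direction at 17.1954° = (0.955302,0.295631)
center distance |VC| = r/sin(θ/2) = 2.775285/sin(8.5745°) = 18.614279
C = V + |VC|·bis = (28.9536,14.0976)
T_A = V + ((C−V)·d_A)·d_A = V + 18.4062·d_A = (29.3697,11.3537)
T_B = V + ((C−V)·d_B)·d_B = V + 18.4062·d_B = (27.7471,16.5969)
sweep = 180° − θ = 162.8511°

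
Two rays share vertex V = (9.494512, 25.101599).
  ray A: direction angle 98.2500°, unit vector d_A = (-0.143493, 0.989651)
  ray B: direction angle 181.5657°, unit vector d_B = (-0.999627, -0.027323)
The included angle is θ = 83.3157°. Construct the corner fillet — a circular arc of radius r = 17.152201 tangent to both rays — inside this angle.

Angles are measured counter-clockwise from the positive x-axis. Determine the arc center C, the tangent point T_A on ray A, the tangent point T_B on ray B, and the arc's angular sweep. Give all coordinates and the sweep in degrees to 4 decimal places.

bisector direction at 139.9078° = (-0.765010,0.644019)
center distance |VC| = r/sin(θ/2) = 17.152201/sin(41.6579°) = 25.805166
C = V + |VC|·bis = (-10.2467,41.7206)
T_A = V + ((C−V)·d_A)·d_A = V + 19.2797·d_A = (6.7280,44.1818)
T_B = V + ((C−V)·d_B)·d_B = V + 19.2797·d_B = (-9.7780,24.5748)
sweep = 180° − θ = 96.6843°

center=(-10.2467,41.7206) T_A=(6.7280,44.1818) T_B=(-9.7780,24.5748) sweep=96.6843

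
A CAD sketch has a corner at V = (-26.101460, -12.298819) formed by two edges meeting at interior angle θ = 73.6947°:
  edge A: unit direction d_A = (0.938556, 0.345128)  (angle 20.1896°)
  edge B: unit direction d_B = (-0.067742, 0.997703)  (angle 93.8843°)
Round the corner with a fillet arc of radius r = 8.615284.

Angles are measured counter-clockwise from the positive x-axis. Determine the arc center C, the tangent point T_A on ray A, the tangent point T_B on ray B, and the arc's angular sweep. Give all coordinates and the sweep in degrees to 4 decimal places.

bisector direction at 57.0369° = (0.544098,0.839022)
center distance |VC| = r/sin(θ/2) = 8.615284/sin(36.8473°) = 14.366346
C = V + |VC|·bis = (-18.2848,-0.2451)
T_A = V + ((C−V)·d_A)·d_A = V + 11.4965·d_A = (-15.3114,-8.3311)
T_B = V + ((C−V)·d_B)·d_B = V + 11.4965·d_B = (-26.8803,-0.8288)
sweep = 180° − θ = 106.3053°

center=(-18.2848,-0.2451) T_A=(-15.3114,-8.3311) T_B=(-26.8803,-0.8288) sweep=106.3053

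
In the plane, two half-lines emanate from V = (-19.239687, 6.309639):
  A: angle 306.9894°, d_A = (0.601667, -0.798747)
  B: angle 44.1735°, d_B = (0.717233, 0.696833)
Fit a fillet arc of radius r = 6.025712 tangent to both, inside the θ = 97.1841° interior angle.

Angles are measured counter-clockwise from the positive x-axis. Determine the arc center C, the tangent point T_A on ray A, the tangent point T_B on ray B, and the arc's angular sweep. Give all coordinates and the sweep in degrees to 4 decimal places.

center=(-11.2295,5.6907) T_A=(-16.0425,2.0652) T_B=(-15.4284,10.0125) sweep=82.8159

bisector direction at 355.5815° = (0.997028,-0.077042)
center distance |VC| = r/sin(θ/2) = 6.025712/sin(48.5921°) = 8.034076
C = V + |VC|·bis = (-11.2295,5.6907)
T_A = V + ((C−V)·d_A)·d_A = V + 5.3139·d_A = (-16.0425,2.0652)
T_B = V + ((C−V)·d_B)·d_B = V + 5.3139·d_B = (-15.4284,10.0125)
sweep = 180° − θ = 82.8159°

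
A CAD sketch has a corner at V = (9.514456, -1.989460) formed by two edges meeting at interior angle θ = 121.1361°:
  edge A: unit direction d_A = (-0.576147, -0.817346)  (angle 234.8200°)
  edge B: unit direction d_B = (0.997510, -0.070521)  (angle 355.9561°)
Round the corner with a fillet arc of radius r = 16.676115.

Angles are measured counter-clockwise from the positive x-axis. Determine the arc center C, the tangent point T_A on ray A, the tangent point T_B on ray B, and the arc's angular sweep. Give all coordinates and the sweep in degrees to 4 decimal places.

bisector direction at 295.3880° = (0.428747,-0.903425)
center distance |VC| = r/sin(θ/2) = 16.676115/sin(60.5680°) = 19.147262
C = V + |VC|·bis = (17.7238,-19.2876)
T_A = V + ((C−V)·d_A)·d_A = V + 9.4088·d_A = (4.0936,-9.6797)
T_B = V + ((C−V)·d_B)·d_B = V + 9.4088·d_B = (18.8998,-2.6530)
sweep = 180° − θ = 58.8639°

center=(17.7238,-19.2876) T_A=(4.0936,-9.6797) T_B=(18.8998,-2.6530) sweep=58.8639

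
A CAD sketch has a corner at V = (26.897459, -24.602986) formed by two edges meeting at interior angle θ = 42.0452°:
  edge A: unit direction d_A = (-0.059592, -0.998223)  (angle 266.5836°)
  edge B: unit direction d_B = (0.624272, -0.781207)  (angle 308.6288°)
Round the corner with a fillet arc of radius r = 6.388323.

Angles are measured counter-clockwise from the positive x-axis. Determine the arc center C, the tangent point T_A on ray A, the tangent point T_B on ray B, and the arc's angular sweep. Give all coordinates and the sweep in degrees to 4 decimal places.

bisector direction at 287.6062° = (0.302473,-0.953158)
center distance |VC| = r/sin(θ/2) = 6.388323/sin(21.0226°) = 17.807859
C = V + |VC|·bis = (32.2839,-41.5767)
T_A = V + ((C−V)·d_A)·d_A = V + 16.6225·d_A = (25.9069,-41.1960)
T_B = V + ((C−V)·d_B)·d_B = V + 16.6225·d_B = (37.2745,-37.5886)
sweep = 180° − θ = 137.9548°

center=(32.2839,-41.5767) T_A=(25.9069,-41.1960) T_B=(37.2745,-37.5886) sweep=137.9548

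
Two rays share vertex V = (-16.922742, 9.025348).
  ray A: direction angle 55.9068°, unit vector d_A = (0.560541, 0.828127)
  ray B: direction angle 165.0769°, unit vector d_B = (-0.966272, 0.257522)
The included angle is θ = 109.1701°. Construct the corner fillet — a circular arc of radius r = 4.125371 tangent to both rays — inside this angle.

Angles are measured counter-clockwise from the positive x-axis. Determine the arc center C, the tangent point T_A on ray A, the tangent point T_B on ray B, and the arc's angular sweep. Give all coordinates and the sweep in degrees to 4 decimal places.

bisector direction at 110.4918° = (-0.350074,0.936722)
center distance |VC| = r/sin(θ/2) = 4.125371/sin(54.5851°) = 5.061950
C = V + |VC|·bis = (-18.6948,13.7670)
T_A = V + ((C−V)·d_A)·d_A = V + 2.9334·d_A = (-15.2785,11.4545)
T_B = V + ((C−V)·d_B)·d_B = V + 2.9334·d_B = (-19.7572,9.7808)
sweep = 180° − θ = 70.8299°

center=(-18.6948,13.7670) T_A=(-15.2785,11.4545) T_B=(-19.7572,9.7808) sweep=70.8299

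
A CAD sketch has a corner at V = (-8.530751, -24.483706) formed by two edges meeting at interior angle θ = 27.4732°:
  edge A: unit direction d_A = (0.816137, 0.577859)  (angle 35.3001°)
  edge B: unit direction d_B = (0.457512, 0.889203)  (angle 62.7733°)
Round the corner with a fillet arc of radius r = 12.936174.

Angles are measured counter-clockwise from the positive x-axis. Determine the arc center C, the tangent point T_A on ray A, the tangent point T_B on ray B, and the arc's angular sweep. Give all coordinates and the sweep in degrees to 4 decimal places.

center=(27.1834,16.6539) T_A=(34.6587,6.0962) T_B=(15.6805,22.5724) sweep=152.5268

bisector direction at 49.0367° = (0.655575,0.755130)
center distance |VC| = r/sin(θ/2) = 12.936174/sin(13.7366°) = 54.477571
C = V + |VC|·bis = (27.1834,16.6539)
T_A = V + ((C−V)·d_A)·d_A = V + 52.9194·d_A = (34.6587,6.0962)
T_B = V + ((C−V)·d_B)·d_B = V + 52.9194·d_B = (15.6805,22.5724)
sweep = 180° − θ = 152.5268°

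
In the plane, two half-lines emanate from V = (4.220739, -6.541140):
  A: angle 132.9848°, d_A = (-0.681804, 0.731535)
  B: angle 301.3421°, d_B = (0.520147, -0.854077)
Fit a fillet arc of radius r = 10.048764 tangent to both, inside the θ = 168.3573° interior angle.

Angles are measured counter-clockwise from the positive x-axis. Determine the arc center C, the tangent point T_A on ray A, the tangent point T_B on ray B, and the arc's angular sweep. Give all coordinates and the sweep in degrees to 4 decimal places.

bisector direction at 217.1635° = (-0.796915,-0.604091)
center distance |VC| = r/sin(θ/2) = 10.048764/sin(84.1787°) = 10.100854
C = V + |VC|·bis = (-3.8288,-12.6430)
T_A = V + ((C−V)·d_A)·d_A = V + 1.0245·d_A = (3.5222,-5.7917)
T_B = V + ((C−V)·d_B)·d_B = V + 1.0245·d_B = (4.7536,-7.4161)
sweep = 180° − θ = 11.6427°

center=(-3.8288,-12.6430) T_A=(3.5222,-5.7917) T_B=(4.7536,-7.4161) sweep=11.6427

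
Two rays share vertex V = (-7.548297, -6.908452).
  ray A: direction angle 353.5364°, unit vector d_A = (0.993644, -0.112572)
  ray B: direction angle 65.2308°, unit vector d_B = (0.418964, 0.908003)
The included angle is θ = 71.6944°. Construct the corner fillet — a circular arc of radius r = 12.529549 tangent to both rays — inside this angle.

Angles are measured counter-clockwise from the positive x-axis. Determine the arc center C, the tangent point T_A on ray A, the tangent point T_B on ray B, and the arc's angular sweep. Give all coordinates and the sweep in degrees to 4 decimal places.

center=(11.0945,3.5892) T_A=(9.6840,-8.8607) T_B=(-0.2824,8.8386) sweep=108.3056

bisector direction at 29.3836° = (0.871354,0.490654)
center distance |VC| = r/sin(θ/2) = 12.529549/sin(35.8472°) = 21.395151
C = V + |VC|·bis = (11.0945,3.5892)
T_A = V + ((C−V)·d_A)·d_A = V + 17.3425·d_A = (9.6840,-8.8607)
T_B = V + ((C−V)·d_B)·d_B = V + 17.3425·d_B = (-0.2824,8.8386)
sweep = 180° − θ = 108.3056°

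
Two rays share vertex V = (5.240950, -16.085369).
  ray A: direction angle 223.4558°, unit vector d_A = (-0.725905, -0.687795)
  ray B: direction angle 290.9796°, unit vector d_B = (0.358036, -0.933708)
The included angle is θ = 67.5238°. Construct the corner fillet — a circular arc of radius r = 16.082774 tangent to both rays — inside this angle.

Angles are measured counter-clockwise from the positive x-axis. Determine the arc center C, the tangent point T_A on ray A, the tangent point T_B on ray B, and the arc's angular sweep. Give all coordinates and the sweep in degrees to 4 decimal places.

center=(-1.1618,-44.3074) T_A=(-12.2234,-32.6329) T_B=(13.8548,-38.5492) sweep=112.4762

bisector direction at 257.2177° = (-0.221247,-0.975218)
center distance |VC| = r/sin(θ/2) = 16.082774/sin(33.7619°) = 28.939234
C = V + |VC|·bis = (-1.1618,-44.3074)
T_A = V + ((C−V)·d_A)·d_A = V + 24.0588·d_A = (-12.2234,-32.6329)
T_B = V + ((C−V)·d_B)·d_B = V + 24.0588·d_B = (13.8548,-38.5492)
sweep = 180° − θ = 112.4762°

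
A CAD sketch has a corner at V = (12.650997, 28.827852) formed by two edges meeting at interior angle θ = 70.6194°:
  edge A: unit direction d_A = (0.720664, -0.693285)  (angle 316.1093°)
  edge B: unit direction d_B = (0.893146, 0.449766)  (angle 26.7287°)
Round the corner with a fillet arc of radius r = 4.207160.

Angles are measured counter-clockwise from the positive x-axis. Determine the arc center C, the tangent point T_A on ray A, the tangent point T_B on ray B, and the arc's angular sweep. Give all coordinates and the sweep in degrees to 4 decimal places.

bisector direction at 351.4190° = (0.988806,-0.149207)
center distance |VC| = r/sin(θ/2) = 4.207160/sin(35.3097°) = 7.278877
C = V + |VC|·bis = (19.8484,27.7418)
T_A = V + ((C−V)·d_A)·d_A = V + 5.9399·d_A = (16.9316,24.7098)
T_B = V + ((C−V)·d_B)·d_B = V + 5.9399·d_B = (17.9562,31.4994)
sweep = 180° − θ = 109.3806°

center=(19.8484,27.7418) T_A=(16.9316,24.7098) T_B=(17.9562,31.4994) sweep=109.3806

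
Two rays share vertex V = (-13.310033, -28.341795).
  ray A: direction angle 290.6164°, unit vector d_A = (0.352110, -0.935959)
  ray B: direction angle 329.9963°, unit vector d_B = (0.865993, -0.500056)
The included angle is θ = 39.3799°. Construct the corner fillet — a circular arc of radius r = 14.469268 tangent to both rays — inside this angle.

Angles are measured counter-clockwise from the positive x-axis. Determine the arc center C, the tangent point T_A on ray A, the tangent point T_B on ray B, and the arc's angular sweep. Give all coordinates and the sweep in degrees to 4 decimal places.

bisector direction at 310.3064° = (0.646874,-0.762597)
center distance |VC| = r/sin(θ/2) = 14.469268/sin(19.6899°) = 42.944419
C = V + |VC|·bis = (14.4696,-61.0911)
T_A = V + ((C−V)·d_A)·d_A = V + 40.4334·d_A = (0.9270,-66.1858)
T_B = V + ((C−V)·d_B)·d_B = V + 40.4334·d_B = (21.7051,-48.5608)
sweep = 180° − θ = 140.6201°

center=(14.4696,-61.0911) T_A=(0.9270,-66.1858) T_B=(21.7051,-48.5608) sweep=140.6201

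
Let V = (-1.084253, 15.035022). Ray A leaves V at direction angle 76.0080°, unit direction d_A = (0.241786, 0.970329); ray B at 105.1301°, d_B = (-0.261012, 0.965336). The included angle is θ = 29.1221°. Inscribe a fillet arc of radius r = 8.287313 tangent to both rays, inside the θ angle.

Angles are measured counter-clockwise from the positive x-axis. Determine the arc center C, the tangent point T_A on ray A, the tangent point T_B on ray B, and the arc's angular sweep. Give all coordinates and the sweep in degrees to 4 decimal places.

bisector direction at 90.5691° = (-0.009932,0.999951)
center distance |VC| = r/sin(θ/2) = 8.287313/sin(14.5610°) = 32.963149
C = V + |VC|·bis = (-1.4116,47.9965)
T_A = V + ((C−V)·d_A)·d_A = V + 31.9044·d_A = (6.6298,45.9928)
T_B = V + ((C−V)·d_B)·d_B = V + 31.9044·d_B = (-9.4117,45.8335)
sweep = 180° − θ = 150.8779°

center=(-1.4116,47.9965) T_A=(6.6298,45.9928) T_B=(-9.4117,45.8335) sweep=150.8779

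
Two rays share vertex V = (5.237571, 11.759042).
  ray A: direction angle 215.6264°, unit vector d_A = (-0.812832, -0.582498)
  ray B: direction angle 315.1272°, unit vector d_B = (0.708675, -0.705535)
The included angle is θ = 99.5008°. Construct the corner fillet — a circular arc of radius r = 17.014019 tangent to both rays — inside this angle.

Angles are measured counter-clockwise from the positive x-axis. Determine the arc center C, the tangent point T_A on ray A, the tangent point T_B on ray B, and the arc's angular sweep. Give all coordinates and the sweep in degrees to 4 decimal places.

bisector direction at 265.3768° = (-0.080603,-0.996746)
center distance |VC| = r/sin(θ/2) = 17.014019/sin(49.7504°) = 22.291922
C = V + |VC|·bis = (3.4408,-10.4603)
T_A = V + ((C−V)·d_A)·d_A = V + 14.4032·d_A = (-6.4698,3.3692)
T_B = V + ((C−V)·d_B)·d_B = V + 14.4032·d_B = (15.4448,1.5971)
sweep = 180° − θ = 80.4992°

center=(3.4408,-10.4603) T_A=(-6.4698,3.3692) T_B=(15.4448,1.5971) sweep=80.4992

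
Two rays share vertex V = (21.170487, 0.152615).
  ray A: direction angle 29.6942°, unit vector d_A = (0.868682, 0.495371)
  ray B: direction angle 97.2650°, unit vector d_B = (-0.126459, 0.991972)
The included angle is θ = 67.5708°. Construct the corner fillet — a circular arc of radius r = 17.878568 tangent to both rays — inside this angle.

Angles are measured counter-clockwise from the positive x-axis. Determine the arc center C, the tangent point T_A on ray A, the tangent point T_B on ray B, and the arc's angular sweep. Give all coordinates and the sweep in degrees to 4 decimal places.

bisector direction at 63.4796° = (0.446516,0.894775)
center distance |VC| = r/sin(θ/2) = 17.878568/sin(33.7854°) = 32.150849
C = V + |VC|·bis = (35.5264,28.9204)
T_A = V + ((C−V)·d_A)·d_A = V + 26.7214·d_A = (44.3829,13.3896)
T_B = V + ((C−V)·d_B)·d_B = V + 26.7214·d_B = (17.7913,26.6595)
sweep = 180° − θ = 112.4292°

center=(35.5264,28.9204) T_A=(44.3829,13.3896) T_B=(17.7913,26.6595) sweep=112.4292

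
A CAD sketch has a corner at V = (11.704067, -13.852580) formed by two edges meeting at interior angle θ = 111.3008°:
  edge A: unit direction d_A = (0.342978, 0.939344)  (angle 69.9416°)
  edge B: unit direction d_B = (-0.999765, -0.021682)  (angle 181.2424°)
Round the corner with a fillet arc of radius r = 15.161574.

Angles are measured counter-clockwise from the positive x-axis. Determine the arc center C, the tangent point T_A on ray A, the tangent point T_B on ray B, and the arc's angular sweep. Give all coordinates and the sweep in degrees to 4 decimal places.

center=(1.0160,1.0808) T_A=(15.2579,-4.1193) T_B=(1.3447,-14.0772) sweep=68.6992

bisector direction at 125.5920° = (-0.582009,0.813182)
center distance |VC| = r/sin(θ/2) = 15.161574/sin(55.6504°) = 18.364084
C = V + |VC|·bis = (1.0160,1.0808)
T_A = V + ((C−V)·d_A)·d_A = V + 10.3618·d_A = (15.2579,-4.1193)
T_B = V + ((C−V)·d_B)·d_B = V + 10.3618·d_B = (1.3447,-14.0772)
sweep = 180° − θ = 68.6992°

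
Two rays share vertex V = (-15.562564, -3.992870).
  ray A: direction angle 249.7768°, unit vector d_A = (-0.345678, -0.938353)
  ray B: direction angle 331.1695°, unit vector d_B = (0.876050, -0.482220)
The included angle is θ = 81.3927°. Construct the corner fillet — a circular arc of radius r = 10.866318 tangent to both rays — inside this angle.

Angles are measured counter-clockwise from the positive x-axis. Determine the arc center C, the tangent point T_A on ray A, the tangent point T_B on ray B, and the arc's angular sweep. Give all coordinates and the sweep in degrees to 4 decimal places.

center=(-9.7337,-19.6051) T_A=(-19.9302,-15.8489) T_B=(-4.4938,-10.0857) sweep=98.6073

bisector direction at 290.4731° = (0.349768,-0.936836)
center distance |VC| = r/sin(θ/2) = 10.866318/sin(40.6964°) = 16.664851
C = V + |VC|·bis = (-9.7337,-19.6051)
T_A = V + ((C−V)·d_A)·d_A = V + 12.6349·d_A = (-19.9302,-15.8489)
T_B = V + ((C−V)·d_B)·d_B = V + 12.6349·d_B = (-4.4938,-10.0857)
sweep = 180° − θ = 98.6073°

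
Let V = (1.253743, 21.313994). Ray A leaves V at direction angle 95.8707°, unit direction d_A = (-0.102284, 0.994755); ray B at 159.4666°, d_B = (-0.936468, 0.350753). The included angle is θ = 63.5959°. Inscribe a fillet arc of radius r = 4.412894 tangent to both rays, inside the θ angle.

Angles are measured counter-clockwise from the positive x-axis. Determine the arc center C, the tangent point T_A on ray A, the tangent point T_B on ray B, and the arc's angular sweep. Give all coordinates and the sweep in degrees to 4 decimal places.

center=(-3.8640,27.9431) T_A=(0.5257,28.3945) T_B=(-5.4119,23.8106) sweep=116.4041

bisector direction at 127.6686° = (-0.611094,0.791558)
center distance |VC| = r/sin(θ/2) = 4.412894/sin(31.7980°) = 8.374799
C = V + |VC|·bis = (-3.8640,27.9431)
T_A = V + ((C−V)·d_A)·d_A = V + 7.1178·d_A = (0.5257,28.3945)
T_B = V + ((C−V)·d_B)·d_B = V + 7.1178·d_B = (-5.4119,23.8106)
sweep = 180° − θ = 116.4041°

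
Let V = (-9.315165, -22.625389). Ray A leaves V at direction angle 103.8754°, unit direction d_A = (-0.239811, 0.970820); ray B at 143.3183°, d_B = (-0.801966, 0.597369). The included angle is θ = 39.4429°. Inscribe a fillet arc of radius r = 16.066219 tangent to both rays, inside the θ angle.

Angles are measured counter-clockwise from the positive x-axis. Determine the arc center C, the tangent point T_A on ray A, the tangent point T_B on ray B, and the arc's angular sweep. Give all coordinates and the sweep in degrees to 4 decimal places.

center=(-35.6605,17.0323) T_A=(-20.0631,20.8851) T_B=(-45.2580,4.1477) sweep=140.5571

bisector direction at 123.5969° = (-0.553346,0.832952)
center distance |VC| = r/sin(θ/2) = 16.066219/sin(19.7215°) = 47.610990
C = V + |VC|·bis = (-35.6605,17.0323)
T_A = V + ((C−V)·d_A)·d_A = V + 44.8183·d_A = (-20.0631,20.8851)
T_B = V + ((C−V)·d_B)·d_B = V + 44.8183·d_B = (-45.2580,4.1477)
sweep = 180° − θ = 140.5571°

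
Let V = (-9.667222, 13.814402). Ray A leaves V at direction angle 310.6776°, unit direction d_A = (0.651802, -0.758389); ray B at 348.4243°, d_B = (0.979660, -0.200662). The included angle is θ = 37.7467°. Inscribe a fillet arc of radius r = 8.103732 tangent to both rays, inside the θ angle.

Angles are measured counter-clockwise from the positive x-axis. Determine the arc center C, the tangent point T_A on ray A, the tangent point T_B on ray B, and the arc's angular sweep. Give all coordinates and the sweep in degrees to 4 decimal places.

center=(11.9296,1.1188) T_A=(5.7838,-4.1632) T_B=(13.5557,9.0577) sweep=142.2533

bisector direction at 329.5510° = (0.862080,-0.506772)
center distance |VC| = r/sin(θ/2) = 8.103732/sin(18.8733°) = 25.051932
C = V + |VC|·bis = (11.9296,1.1188)
T_A = V + ((C−V)·d_A)·d_A = V + 23.7050·d_A = (5.7838,-4.1632)
T_B = V + ((C−V)·d_B)·d_B = V + 23.7050·d_B = (13.5557,9.0577)
sweep = 180° − θ = 142.2533°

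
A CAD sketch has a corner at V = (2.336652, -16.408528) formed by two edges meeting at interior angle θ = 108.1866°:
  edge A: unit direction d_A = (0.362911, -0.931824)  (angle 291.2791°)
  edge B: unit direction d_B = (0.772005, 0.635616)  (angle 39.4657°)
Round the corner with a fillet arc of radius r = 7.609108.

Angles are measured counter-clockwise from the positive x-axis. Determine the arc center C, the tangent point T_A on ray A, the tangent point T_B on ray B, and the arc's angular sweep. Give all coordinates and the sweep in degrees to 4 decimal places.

bisector direction at 345.3724° = (0.967588,-0.252535)
center distance |VC| = r/sin(θ/2) = 7.609108/sin(54.0933°) = 9.394273
C = V + |VC|·bis = (11.4264,-18.7809)
T_A = V + ((C−V)·d_A)·d_A = V + 5.5094·d_A = (4.3361,-21.5423)
T_B = V + ((C−V)·d_B)·d_B = V + 5.5094·d_B = (6.5900,-12.9066)
sweep = 180° − θ = 71.8134°

center=(11.4264,-18.7809) T_A=(4.3361,-21.5423) T_B=(6.5900,-12.9066) sweep=71.8134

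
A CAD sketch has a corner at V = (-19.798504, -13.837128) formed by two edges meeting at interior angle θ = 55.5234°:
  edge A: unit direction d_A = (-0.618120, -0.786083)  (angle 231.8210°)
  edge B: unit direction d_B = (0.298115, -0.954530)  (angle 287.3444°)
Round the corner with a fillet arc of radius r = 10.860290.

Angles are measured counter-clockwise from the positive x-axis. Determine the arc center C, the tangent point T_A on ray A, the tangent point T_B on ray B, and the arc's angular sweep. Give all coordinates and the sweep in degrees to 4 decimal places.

center=(-24.0143,-36.7684) T_A=(-32.5514,-30.0554) T_B=(-13.6479,-33.5308) sweep=124.4766

bisector direction at 259.5827° = (-0.180816,-0.983517)
center distance |VC| = r/sin(θ/2) = 10.860290/sin(27.7617°) = 23.315589
C = V + |VC|·bis = (-24.0143,-36.7684)
T_A = V + ((C−V)·d_A)·d_A = V + 20.6318·d_A = (-32.5514,-30.0554)
T_B = V + ((C−V)·d_B)·d_B = V + 20.6318·d_B = (-13.6479,-33.5308)
sweep = 180° − θ = 124.4766°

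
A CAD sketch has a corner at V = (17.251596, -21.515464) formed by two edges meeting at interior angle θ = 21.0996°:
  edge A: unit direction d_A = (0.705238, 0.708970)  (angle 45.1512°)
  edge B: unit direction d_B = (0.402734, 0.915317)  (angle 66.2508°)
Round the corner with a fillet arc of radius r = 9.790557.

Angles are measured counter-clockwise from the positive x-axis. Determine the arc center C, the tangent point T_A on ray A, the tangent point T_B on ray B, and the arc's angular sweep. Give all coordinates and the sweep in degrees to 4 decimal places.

center=(47.3848,22.6598) T_A=(54.3260,15.7552) T_B=(38.4233,26.6028) sweep=158.9004

bisector direction at 55.7010° = (0.563512,0.826108)
center distance |VC| = r/sin(θ/2) = 9.790557/sin(10.5498°) = 53.473991
C = V + |VC|·bis = (47.3848,22.6598)
T_A = V + ((C−V)·d_A)·d_A = V + 52.5701·d_A = (54.3260,15.7552)
T_B = V + ((C−V)·d_B)·d_B = V + 52.5701·d_B = (38.4233,26.6028)
sweep = 180° − θ = 158.9004°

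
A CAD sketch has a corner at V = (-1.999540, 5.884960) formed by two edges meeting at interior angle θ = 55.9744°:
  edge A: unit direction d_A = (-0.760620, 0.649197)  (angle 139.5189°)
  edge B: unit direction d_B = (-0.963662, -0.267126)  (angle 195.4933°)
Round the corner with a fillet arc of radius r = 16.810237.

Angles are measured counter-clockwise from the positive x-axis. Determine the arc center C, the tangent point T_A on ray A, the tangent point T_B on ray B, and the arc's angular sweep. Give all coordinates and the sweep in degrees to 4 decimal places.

bisector direction at 167.5061° = (-0.976319,0.216336)
center distance |VC| = r/sin(θ/2) = 16.810237/sin(27.9872°) = 35.821772
C = V + |VC|·bis = (-36.9730,13.6345)
T_A = V + ((C−V)·d_A)·d_A = V + 31.6325·d_A = (-26.0599,26.4207)
T_B = V + ((C−V)·d_B)·d_B = V + 31.6325·d_B = (-32.4826,-2.5649)
sweep = 180° − θ = 124.0256°

center=(-36.9730,13.6345) T_A=(-26.0599,26.4207) T_B=(-32.4826,-2.5649) sweep=124.0256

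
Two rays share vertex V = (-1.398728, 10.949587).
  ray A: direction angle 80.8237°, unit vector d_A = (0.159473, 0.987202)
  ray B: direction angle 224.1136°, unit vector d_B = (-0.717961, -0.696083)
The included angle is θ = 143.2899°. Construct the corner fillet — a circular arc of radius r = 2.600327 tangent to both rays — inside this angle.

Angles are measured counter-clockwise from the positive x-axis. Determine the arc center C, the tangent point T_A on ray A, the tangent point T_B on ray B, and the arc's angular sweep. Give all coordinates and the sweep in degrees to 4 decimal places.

bisector direction at 152.4686° = (-0.886758,0.462234)
center distance |VC| = r/sin(θ/2) = 2.600327/sin(71.6449°) = 2.739714
C = V + |VC|·bis = (-3.8282,12.2160)
T_A = V + ((C−V)·d_A)·d_A = V + 0.8627·d_A = (-1.2611,11.8013)
T_B = V + ((C−V)·d_B)·d_B = V + 0.8627·d_B = (-2.0181,10.3490)
sweep = 180° − θ = 36.7101°

center=(-3.8282,12.2160) T_A=(-1.2611,11.8013) T_B=(-2.0181,10.3490) sweep=36.7101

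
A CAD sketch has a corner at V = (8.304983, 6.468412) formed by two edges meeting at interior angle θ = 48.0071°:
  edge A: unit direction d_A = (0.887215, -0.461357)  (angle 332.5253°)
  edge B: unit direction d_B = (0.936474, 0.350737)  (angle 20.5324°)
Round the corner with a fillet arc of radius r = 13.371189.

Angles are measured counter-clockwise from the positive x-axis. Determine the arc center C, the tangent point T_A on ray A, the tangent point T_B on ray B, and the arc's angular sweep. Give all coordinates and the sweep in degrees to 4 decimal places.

bisector direction at 356.5289° = (0.998165,-0.060546)
center distance |VC| = r/sin(θ/2) = 13.371189/sin(24.0036°) = 32.869742
C = V + |VC|·bis = (41.1144,4.4783)
T_A = V + ((C−V)·d_A)·d_A = V + 30.0272·d_A = (34.9455,-7.3848)
T_B = V + ((C−V)·d_B)·d_B = V + 30.0272·d_B = (36.4247,17.0001)
sweep = 180° − θ = 131.9929°

center=(41.1144,4.4783) T_A=(34.9455,-7.3848) T_B=(36.4247,17.0001) sweep=131.9929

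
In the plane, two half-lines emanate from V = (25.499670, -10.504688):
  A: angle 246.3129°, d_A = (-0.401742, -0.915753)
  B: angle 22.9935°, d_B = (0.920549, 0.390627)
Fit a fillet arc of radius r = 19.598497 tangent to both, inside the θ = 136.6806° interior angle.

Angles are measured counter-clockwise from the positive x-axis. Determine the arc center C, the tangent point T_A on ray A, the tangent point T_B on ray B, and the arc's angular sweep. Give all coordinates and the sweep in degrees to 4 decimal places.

bisector direction at 314.6532° = (0.702814,-0.711374)
center distance |VC| = r/sin(θ/2) = 19.598497/sin(68.3403°) = 21.087430
C = V + |VC|·bis = (40.3202,-25.5057)
T_A = V + ((C−V)·d_A)·d_A = V + 7.7832·d_A = (22.3728,-17.6322)
T_B = V + ((C−V)·d_B)·d_B = V + 7.7832·d_B = (32.6645,-7.4644)
sweep = 180° − θ = 43.3194°

center=(40.3202,-25.5057) T_A=(22.3728,-17.6322) T_B=(32.6645,-7.4644) sweep=43.3194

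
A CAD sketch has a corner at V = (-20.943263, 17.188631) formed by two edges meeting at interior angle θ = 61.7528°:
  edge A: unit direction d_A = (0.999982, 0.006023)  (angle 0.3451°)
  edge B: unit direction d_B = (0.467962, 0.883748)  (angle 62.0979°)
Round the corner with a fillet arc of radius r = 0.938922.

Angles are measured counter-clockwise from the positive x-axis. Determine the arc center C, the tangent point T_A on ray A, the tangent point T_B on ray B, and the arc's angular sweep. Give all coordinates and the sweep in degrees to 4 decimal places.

bisector direction at 31.2215° = (0.855170,0.518348)
center distance |VC| = r/sin(θ/2) = 0.938922/sin(30.8764°) = 1.829588
C = V + |VC|·bis = (-19.3787,18.1370)
T_A = V + ((C−V)·d_A)·d_A = V + 1.5703·d_A = (-19.3730,17.1981)
T_B = V + ((C−V)·d_B)·d_B = V + 1.5703·d_B = (-20.2084,18.5764)
sweep = 180° − θ = 118.2472°

center=(-19.3787,18.1370) T_A=(-19.3730,17.1981) T_B=(-20.2084,18.5764) sweep=118.2472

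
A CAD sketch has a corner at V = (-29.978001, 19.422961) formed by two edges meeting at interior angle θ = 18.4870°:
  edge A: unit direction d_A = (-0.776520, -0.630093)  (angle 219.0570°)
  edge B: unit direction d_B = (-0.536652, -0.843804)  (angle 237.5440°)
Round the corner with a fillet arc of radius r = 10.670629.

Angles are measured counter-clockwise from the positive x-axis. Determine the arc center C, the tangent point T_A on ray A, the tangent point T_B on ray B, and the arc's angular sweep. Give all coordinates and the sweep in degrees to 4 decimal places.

center=(-74.1686,-30.1763) T_A=(-80.8921,-21.8904) T_B=(-65.1646,-35.9027) sweep=161.5130

bisector direction at 228.3005° = (-0.665224,-0.746644)
center distance |VC| = r/sin(θ/2) = 10.670629/sin(9.2435°) = 66.429618
C = V + |VC|·bis = (-74.1686,-30.1763)
T_A = V + ((C−V)·d_A)·d_A = V + 65.5670·d_A = (-80.8921,-21.8904)
T_B = V + ((C−V)·d_B)·d_B = V + 65.5670·d_B = (-65.1646,-35.9027)
sweep = 180° − θ = 161.5130°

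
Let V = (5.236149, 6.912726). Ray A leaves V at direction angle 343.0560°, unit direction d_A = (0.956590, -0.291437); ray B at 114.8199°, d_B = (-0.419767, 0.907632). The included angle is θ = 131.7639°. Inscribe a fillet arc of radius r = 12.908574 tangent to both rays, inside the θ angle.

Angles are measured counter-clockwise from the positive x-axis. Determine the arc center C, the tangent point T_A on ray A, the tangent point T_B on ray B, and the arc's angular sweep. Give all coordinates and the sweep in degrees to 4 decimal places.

center=(14.5265,17.5767) T_A=(10.7644,5.2285) T_B=(2.8102,12.1581) sweep=48.2361

bisector direction at 48.9380° = (0.656876,0.753999)
center distance |VC| = r/sin(θ/2) = 12.908574/sin(65.8820°) = 14.143197
C = V + |VC|·bis = (14.5265,17.5767)
T_A = V + ((C−V)·d_A)·d_A = V + 5.7792·d_A = (10.7644,5.2285)
T_B = V + ((C−V)·d_B)·d_B = V + 5.7792·d_B = (2.8102,12.1581)
sweep = 180° − θ = 48.2361°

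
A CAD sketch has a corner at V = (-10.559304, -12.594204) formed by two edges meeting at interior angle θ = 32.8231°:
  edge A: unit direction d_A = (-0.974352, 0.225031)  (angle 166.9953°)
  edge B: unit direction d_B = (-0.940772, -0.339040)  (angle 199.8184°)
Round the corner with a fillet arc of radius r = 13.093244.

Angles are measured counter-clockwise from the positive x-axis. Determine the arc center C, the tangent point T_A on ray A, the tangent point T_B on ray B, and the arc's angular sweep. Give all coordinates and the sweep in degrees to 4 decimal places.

bisector direction at 183.4068° = (-0.998233,-0.059426)
center distance |VC| = r/sin(θ/2) = 13.093244/sin(16.4115°) = 46.342052
C = V + |VC|·bis = (-56.8195,-15.3481)
T_A = V + ((C−V)·d_A)·d_A = V + 44.4539·d_A = (-53.8731,-2.5907)
T_B = V + ((C−V)·d_B)·d_B = V + 44.4539·d_B = (-52.3803,-27.6659)
sweep = 180° − θ = 147.1769°

center=(-56.8195,-15.3481) T_A=(-53.8731,-2.5907) T_B=(-52.3803,-27.6659) sweep=147.1769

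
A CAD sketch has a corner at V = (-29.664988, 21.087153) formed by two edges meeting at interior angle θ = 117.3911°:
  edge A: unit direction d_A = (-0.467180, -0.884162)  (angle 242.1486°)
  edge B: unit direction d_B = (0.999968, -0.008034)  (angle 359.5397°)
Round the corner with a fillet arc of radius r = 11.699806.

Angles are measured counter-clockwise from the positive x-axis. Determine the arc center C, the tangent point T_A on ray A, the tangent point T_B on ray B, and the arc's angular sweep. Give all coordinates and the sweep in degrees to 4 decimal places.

center=(-22.6444,9.3306) T_A=(-32.9889,14.7965) T_B=(-22.5504,21.0300) sweep=62.6089

bisector direction at 300.8442° = (0.512705,-0.858565)
center distance |VC| = r/sin(θ/2) = 11.699806/sin(58.6955°) = 13.693297
C = V + |VC|·bis = (-22.6444,9.3306)
T_A = V + ((C−V)·d_A)·d_A = V + 7.1148·d_A = (-32.9889,14.7965)
T_B = V + ((C−V)·d_B)·d_B = V + 7.1148·d_B = (-22.5504,21.0300)
sweep = 180° − θ = 62.6089°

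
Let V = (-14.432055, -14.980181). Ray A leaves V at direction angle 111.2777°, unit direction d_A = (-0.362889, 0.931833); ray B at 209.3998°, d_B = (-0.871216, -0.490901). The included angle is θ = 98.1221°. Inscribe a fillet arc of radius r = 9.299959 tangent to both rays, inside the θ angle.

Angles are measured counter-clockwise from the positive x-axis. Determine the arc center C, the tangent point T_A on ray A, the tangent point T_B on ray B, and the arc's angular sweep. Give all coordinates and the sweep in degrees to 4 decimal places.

bisector direction at 160.3388° = (-0.941698,0.336458)
center distance |VC| = r/sin(θ/2) = 9.299959/sin(49.0611°) = 12.311170
C = V + |VC|·bis = (-26.0255,-10.8380)
T_A = V + ((C−V)·d_A)·d_A = V + 8.0669·d_A = (-17.3595,-7.4631)
T_B = V + ((C−V)·d_B)·d_B = V + 8.0669·d_B = (-21.4601,-18.9403)
sweep = 180° − θ = 81.8779°

center=(-26.0255,-10.8380) T_A=(-17.3595,-7.4631) T_B=(-21.4601,-18.9403) sweep=81.8779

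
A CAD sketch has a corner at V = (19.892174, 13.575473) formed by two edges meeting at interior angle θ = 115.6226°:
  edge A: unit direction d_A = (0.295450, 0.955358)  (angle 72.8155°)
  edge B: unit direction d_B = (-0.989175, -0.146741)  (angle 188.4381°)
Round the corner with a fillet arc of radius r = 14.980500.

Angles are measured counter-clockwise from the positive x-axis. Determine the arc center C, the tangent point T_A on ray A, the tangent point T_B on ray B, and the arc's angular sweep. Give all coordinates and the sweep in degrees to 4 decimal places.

bisector direction at 130.6268° = (-0.651129,0.758967)
center distance |VC| = r/sin(θ/2) = 14.980500/sin(57.8113°) = 17.701207
C = V + |VC|·bis = (8.3664,27.0101)
T_A = V + ((C−V)·d_A)·d_A = V + 9.4296·d_A = (22.6781,22.5841)
T_B = V + ((C−V)·d_B)·d_B = V + 9.4296·d_B = (10.5647,12.1918)
sweep = 180° − θ = 64.3774°

center=(8.3664,27.0101) T_A=(22.6781,22.5841) T_B=(10.5647,12.1918) sweep=64.3774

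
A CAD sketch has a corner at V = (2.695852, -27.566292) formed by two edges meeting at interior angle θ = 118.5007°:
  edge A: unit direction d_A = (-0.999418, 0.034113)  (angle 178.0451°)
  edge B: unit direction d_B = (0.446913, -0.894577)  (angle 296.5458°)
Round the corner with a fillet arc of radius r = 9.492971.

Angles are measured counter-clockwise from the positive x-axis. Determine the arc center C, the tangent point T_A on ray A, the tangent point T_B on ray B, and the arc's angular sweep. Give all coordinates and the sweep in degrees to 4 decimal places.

center=(-3.2723,-36.8611) T_A=(-2.9485,-27.3736) T_B=(5.2199,-32.6185) sweep=61.4993

bisector direction at 237.2954° = (-0.540307,-0.841468)
center distance |VC| = r/sin(θ/2) = 9.492971/sin(59.2503°) = 11.045922
C = V + |VC|·bis = (-3.2723,-36.8611)
T_A = V + ((C−V)·d_A)·d_A = V + 5.6476·d_A = (-2.9485,-27.3736)
T_B = V + ((C−V)·d_B)·d_B = V + 5.6476·d_B = (5.2199,-32.6185)
sweep = 180° − θ = 61.4993°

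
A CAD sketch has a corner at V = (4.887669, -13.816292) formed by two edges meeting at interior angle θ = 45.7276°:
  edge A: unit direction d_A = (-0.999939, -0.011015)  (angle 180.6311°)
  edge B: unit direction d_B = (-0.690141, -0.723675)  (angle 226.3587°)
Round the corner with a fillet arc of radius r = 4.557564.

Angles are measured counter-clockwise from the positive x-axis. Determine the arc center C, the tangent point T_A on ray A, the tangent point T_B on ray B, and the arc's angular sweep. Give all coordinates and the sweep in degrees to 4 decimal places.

center=(-5.8698,-18.4926) T_A=(-5.9200,-13.9353) T_B=(-2.5716,-21.6380) sweep=134.2724

bisector direction at 203.4949° = (-0.917096,-0.398667)
center distance |VC| = r/sin(θ/2) = 4.557564/sin(22.8638°) = 11.729918
C = V + |VC|·bis = (-5.8698,-18.4926)
T_A = V + ((C−V)·d_A)·d_A = V + 10.8083·d_A = (-5.9200,-13.9353)
T_B = V + ((C−V)·d_B)·d_B = V + 10.8083·d_B = (-2.5716,-21.6380)
sweep = 180° − θ = 134.2724°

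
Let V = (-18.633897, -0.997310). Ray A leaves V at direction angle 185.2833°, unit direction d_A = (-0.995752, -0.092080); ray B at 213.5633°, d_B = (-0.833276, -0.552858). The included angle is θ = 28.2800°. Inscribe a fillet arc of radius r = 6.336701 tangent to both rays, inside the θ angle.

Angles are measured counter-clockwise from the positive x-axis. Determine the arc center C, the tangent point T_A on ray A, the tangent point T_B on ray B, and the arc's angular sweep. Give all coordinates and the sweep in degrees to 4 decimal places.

center=(-43.0967,-9.6232) T_A=(-43.6802,-3.3134) T_B=(-39.5934,-14.9034) sweep=151.7200

bisector direction at 199.4233° = (-0.943088,-0.332545)
center distance |VC| = r/sin(θ/2) = 6.336701/sin(14.1400°) = 25.939039
C = V + |VC|·bis = (-43.0967,-9.6232)
T_A = V + ((C−V)·d_A)·d_A = V + 25.1531·d_A = (-43.6802,-3.3134)
T_B = V + ((C−V)·d_B)·d_B = V + 25.1531·d_B = (-39.5934,-14.9034)
sweep = 180° − θ = 151.7200°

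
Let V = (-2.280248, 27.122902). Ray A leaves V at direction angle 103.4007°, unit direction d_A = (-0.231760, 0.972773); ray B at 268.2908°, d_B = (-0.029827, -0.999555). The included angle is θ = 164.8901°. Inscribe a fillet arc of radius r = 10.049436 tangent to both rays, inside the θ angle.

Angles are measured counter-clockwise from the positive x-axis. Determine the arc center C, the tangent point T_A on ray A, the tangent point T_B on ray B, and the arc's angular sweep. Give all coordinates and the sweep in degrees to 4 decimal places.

bisector direction at 185.8457° = (-0.994800,-0.101851)
center distance |VC| = r/sin(θ/2) = 10.049436/sin(82.4450°) = 10.137437
C = V + |VC|·bis = (-12.3650,26.0904)
T_A = V + ((C−V)·d_A)·d_A = V + 1.3328·d_A = (-2.5891,28.4195)
T_B = V + ((C−V)·d_B)·d_B = V + 1.3328·d_B = (-2.3200,25.7907)
sweep = 180° − θ = 15.1099°

center=(-12.3650,26.0904) T_A=(-2.5891,28.4195) T_B=(-2.3200,25.7907) sweep=15.1099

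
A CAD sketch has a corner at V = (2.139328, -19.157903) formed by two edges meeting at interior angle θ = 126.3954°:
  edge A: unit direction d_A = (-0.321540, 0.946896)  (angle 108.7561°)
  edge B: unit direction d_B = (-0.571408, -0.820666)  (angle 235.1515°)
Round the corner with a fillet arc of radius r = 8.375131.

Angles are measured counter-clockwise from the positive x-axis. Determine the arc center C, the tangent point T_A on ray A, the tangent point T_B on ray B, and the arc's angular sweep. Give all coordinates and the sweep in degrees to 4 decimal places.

center=(-7.1515,-17.8445) T_A=(0.7789,-15.1516) T_B=(-0.2783,-22.6301) sweep=53.6046

bisector direction at 171.9538° = (-0.990156,0.139972)
center distance |VC| = r/sin(θ/2) = 8.375131/sin(63.1977°) = 9.383188
C = V + |VC|·bis = (-7.1515,-17.8445)
T_A = V + ((C−V)·d_A)·d_A = V + 4.2310·d_A = (0.7789,-15.1516)
T_B = V + ((C−V)·d_B)·d_B = V + 4.2310·d_B = (-0.2783,-22.6301)
sweep = 180° − θ = 53.6046°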